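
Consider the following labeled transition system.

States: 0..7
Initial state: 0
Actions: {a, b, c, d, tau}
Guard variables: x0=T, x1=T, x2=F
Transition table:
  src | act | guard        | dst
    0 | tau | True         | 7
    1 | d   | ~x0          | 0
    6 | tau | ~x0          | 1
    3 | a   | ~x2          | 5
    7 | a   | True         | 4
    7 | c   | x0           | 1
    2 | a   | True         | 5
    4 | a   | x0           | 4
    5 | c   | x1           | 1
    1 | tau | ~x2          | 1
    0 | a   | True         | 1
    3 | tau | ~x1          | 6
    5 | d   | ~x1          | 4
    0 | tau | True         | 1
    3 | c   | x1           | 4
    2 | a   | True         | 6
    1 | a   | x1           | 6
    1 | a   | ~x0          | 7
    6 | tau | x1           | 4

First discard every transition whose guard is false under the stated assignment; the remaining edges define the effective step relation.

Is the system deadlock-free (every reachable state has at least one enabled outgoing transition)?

Answer: DEADLOCK-FREE

Trace:
Reach set: {0,1,4,6,7}
  0: a→1  tau→1  tau→7  [3 out]
  1: a→6  tau→1  [2 out]
  4: a→4  [1 out]
  6: tau→4  [1 out]
  7: a→4  c→1  [2 out]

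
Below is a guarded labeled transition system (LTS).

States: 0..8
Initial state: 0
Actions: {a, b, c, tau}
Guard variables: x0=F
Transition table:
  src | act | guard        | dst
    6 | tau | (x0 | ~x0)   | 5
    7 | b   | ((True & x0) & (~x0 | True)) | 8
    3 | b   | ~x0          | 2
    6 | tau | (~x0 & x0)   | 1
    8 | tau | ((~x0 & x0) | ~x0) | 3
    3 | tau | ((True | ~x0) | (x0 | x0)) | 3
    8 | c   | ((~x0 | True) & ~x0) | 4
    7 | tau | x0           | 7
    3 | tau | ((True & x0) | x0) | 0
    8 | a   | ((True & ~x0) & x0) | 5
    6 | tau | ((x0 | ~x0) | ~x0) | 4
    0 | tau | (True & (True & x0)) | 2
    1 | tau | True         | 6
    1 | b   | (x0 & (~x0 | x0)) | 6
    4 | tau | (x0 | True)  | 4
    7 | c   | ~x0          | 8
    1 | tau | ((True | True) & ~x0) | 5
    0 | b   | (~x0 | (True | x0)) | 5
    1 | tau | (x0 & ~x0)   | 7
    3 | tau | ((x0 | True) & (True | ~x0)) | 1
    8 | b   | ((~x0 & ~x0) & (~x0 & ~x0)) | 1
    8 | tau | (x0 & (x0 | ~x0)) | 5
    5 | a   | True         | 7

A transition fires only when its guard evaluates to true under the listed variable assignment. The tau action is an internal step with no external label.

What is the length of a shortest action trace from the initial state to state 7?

Answer: 2

Trace:
BFS to 7:
  L0 = {0}
  L1 = {5}
  L2 = {7}
first hit 7 at d=2 via b·a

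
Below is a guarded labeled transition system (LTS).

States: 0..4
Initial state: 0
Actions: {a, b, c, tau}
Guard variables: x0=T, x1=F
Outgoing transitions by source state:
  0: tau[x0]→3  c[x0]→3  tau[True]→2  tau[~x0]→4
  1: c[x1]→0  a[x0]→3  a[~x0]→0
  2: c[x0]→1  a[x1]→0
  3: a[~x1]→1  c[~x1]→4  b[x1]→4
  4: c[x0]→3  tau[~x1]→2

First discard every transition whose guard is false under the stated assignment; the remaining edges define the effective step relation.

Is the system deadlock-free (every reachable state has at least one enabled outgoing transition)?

Answer: DEADLOCK-FREE

Trace:
Reach set: {0,1,2,3,4}
  0: c→3  tau→2  tau→3  [deg 3]
  1: a→3  [deg 1]
  2: c→1  [deg 1]
  3: a→1  c→4  [deg 2]
  4: c→3  tau→2  [deg 2]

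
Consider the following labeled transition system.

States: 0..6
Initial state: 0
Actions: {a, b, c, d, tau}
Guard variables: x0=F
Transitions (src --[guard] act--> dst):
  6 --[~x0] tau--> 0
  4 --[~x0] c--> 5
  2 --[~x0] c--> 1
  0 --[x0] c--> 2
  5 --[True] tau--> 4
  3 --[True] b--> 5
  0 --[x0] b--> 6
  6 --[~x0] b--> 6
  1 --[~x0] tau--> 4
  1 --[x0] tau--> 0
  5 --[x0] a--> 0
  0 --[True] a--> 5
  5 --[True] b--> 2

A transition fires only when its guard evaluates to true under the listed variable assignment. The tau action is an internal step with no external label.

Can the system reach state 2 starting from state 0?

Answer: REACHABLE

Trace:
After dropping false guards: 9 live edges.
depth 0: {0}
depth 1: {5}  cumulative {0,5}
depth 2: {2,4}  cumulative {0,2,4,5}
depth 3: {1}  cumulative {0,1,2,4,5}
Reach set: {0,1,2,4,5}
trace reaching 2: a·b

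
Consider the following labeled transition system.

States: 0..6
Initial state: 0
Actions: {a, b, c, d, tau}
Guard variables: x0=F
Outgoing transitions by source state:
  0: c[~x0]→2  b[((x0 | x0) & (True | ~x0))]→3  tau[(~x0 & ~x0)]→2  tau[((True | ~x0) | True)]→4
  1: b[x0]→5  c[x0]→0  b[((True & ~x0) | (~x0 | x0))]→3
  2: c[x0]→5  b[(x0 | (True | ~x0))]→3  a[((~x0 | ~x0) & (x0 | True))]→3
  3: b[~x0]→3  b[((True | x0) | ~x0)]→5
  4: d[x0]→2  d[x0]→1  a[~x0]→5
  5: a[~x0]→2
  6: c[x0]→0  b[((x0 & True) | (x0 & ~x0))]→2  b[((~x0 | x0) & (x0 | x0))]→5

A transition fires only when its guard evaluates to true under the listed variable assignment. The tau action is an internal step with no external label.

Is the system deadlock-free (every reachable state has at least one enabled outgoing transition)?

Answer: DEADLOCK-FREE

Analysis:
Reachable = {0,2,3,4,5}
  0: c→2  tau→2  tau→4  [3 out]
  2: a→3  b→3  [2 out]
  3: b→3  b→5  [2 out]
  4: a→5  [1 out]
  5: a→2  [1 out]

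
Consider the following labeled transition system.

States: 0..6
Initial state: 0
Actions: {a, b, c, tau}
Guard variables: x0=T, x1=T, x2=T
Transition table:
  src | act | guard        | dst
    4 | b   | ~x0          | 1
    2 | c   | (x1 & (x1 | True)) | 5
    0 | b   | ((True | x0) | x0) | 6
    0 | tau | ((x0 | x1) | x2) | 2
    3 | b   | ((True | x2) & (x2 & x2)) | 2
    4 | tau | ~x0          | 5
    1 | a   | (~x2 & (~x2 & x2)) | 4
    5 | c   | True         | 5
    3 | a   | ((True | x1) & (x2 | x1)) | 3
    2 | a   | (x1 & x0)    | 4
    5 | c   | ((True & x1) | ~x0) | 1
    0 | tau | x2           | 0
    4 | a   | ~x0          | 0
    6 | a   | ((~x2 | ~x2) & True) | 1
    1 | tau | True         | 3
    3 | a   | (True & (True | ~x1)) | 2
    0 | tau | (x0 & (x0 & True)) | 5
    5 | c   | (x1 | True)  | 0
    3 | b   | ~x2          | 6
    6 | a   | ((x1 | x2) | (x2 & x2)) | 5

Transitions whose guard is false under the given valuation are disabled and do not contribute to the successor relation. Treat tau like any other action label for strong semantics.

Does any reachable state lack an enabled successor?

R = {0,1,2,3,4,5,6}
  0: b→6  tau→0  tau→2  tau→5  [deg 4]
  1: tau→3  [deg 1]
  2: a→4  c→5  [deg 2]
  3: a→2  a→3  b→2  [deg 3]
  4: ∅  [deadlock]
  5: c→0  c→1  c→5  [deg 3]
  6: a→5  [deg 1]
witness 4: tau·a

Answer: DEADLOCK at state 4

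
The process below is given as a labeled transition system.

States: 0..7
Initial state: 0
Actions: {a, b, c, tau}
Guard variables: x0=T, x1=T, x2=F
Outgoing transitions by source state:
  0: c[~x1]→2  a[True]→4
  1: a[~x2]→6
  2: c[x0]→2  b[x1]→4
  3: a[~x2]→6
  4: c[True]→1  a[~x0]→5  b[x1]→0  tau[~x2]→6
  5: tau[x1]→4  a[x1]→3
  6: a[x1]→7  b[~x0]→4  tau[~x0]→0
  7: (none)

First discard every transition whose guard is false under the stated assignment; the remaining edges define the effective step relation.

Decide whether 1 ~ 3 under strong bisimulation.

Answer: BISIMILAR

Analysis:
Compute ~ classes (split until stable):
  P[0] = {{0,1,2,3,4,5,6,7}}
  P[1] = {{0,1,3,6},{2},{4},{5},{7}}
  P[2] = {{0},{1,3},{2},{4},{5},{6},{7}}
7 equivalence class(es) (converged in 3)
[1]={1,3}  [3]={1,3}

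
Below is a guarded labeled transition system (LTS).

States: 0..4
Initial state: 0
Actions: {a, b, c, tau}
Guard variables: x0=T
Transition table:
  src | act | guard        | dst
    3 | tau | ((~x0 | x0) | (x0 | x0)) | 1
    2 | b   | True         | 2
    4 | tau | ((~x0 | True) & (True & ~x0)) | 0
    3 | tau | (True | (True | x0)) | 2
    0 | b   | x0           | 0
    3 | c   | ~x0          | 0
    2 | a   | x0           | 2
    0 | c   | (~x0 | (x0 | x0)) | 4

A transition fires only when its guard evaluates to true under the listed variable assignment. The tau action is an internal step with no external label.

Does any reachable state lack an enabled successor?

Reach set: {0,4}
  0: b→0  c→4  [deg 2]
  4: ∅  [STUCK]
Path to 4: c

Answer: DEADLOCK at state 4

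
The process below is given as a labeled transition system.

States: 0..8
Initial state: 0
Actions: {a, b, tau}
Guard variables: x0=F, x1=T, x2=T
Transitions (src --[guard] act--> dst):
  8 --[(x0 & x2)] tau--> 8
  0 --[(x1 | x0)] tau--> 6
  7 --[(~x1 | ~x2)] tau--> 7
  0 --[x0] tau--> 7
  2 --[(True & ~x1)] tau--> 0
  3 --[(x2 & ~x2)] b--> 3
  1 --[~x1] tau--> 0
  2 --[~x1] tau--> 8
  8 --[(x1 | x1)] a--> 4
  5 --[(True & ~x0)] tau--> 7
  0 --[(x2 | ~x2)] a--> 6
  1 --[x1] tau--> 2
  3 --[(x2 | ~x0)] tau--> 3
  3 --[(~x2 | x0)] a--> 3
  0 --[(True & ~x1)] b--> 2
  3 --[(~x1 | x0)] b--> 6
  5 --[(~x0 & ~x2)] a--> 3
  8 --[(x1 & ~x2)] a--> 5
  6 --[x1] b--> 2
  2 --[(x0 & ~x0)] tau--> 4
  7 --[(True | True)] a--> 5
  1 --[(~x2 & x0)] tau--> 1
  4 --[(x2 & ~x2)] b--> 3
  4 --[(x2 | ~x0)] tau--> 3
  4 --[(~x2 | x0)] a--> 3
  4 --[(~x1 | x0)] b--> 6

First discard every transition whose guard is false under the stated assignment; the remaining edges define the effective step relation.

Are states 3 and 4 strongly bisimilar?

Compute ~ classes (split until stable):
  π0 = {{0,1,2,3,4,5,6,7,8}}
  π1 = {{0},{1,3,4,5},{2},{6},{7,8}}
  π2 = {{0},{1},{2},{3,4},{5},{6},{7,8}}
  π3 = {{0},{1},{2},{3,4},{5},{6},{7},{8}}
stable after 4 split(s): 8 block(s)
[3]={3,4}  [4]={3,4}

Answer: BISIMILAR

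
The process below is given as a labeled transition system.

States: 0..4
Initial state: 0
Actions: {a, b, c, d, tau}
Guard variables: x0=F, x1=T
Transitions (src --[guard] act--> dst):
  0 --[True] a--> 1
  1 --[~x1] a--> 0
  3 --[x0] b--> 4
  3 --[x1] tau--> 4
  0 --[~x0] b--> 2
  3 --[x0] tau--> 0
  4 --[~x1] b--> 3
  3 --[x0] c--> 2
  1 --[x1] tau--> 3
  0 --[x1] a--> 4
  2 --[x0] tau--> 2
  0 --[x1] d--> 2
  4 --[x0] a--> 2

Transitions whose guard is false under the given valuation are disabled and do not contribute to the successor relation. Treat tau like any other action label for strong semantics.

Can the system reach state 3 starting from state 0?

Answer: REACHABLE

Analysis:
Guard filter leaves 6 enabled edge(s).
L0 = {0}
L1 = {1,2,4}  total {0,1,2,4}
L2 = {3}  total {0,1,2,3,4}
Reach set: {0,1,2,3,4}
Path to 3: a·tau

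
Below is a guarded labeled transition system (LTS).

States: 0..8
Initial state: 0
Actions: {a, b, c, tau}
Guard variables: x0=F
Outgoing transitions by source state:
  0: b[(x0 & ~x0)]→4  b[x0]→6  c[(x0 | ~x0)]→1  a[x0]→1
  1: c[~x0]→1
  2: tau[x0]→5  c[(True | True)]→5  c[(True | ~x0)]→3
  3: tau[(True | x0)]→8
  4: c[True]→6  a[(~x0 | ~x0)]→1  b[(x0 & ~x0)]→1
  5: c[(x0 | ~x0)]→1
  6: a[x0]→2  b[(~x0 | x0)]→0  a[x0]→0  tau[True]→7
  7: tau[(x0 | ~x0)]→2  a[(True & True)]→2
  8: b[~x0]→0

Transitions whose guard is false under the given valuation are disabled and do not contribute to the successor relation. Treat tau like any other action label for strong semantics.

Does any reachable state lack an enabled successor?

Answer: DEADLOCK-FREE

Trace:
Reachable = {0,1}
  0: c→1  [1 out]
  1: c→1  [1 out]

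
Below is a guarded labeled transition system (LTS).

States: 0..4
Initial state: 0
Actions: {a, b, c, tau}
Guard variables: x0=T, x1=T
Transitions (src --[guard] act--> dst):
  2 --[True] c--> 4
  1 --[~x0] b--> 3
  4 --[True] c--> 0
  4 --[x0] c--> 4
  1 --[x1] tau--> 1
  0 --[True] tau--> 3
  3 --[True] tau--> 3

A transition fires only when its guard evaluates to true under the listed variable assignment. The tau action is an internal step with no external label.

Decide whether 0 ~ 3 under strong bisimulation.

Compute ~ classes (split until stable):
  round 0: {{0,1,2,3,4}}
  round 1: {{0,1,3},{2,4}}
  round 2: {{0,1,3},{2},{4}}
3 equivalence class(es) (converged in 3)
class of 0: {0,1,3}; class of 3: {0,1,3}

Answer: BISIMILAR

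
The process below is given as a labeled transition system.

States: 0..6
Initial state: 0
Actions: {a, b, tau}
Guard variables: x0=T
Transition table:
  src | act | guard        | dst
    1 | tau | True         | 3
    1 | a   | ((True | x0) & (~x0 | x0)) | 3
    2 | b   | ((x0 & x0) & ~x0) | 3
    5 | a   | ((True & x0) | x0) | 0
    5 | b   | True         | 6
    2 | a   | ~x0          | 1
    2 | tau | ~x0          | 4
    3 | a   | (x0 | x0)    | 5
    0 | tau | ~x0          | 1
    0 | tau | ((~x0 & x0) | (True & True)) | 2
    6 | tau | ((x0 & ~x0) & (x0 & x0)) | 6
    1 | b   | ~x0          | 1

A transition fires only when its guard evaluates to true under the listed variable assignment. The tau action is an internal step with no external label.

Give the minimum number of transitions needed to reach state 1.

Answer: UNREACHABLE

Trace:
BFS to 1:
  depth 0: {0}
  depth 1: {2}
1 never appears.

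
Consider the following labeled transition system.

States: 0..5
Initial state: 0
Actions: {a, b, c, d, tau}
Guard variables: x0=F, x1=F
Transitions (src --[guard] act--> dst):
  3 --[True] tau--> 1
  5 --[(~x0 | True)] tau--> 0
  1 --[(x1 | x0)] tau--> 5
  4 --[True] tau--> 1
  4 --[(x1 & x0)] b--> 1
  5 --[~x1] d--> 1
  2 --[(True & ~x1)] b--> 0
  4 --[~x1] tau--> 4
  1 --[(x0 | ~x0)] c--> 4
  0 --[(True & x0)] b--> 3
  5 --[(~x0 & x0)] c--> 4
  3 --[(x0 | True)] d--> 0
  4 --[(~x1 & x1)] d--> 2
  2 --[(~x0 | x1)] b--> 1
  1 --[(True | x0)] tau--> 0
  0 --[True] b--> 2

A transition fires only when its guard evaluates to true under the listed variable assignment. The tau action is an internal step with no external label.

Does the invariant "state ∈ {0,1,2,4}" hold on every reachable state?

Answer: INVARIANT HOLDS

Analysis:
Allowed set {0,1,2,4}
Reach set: {0,1,2,4}
  0: ok
  1: ok
  2: ok
  4: ok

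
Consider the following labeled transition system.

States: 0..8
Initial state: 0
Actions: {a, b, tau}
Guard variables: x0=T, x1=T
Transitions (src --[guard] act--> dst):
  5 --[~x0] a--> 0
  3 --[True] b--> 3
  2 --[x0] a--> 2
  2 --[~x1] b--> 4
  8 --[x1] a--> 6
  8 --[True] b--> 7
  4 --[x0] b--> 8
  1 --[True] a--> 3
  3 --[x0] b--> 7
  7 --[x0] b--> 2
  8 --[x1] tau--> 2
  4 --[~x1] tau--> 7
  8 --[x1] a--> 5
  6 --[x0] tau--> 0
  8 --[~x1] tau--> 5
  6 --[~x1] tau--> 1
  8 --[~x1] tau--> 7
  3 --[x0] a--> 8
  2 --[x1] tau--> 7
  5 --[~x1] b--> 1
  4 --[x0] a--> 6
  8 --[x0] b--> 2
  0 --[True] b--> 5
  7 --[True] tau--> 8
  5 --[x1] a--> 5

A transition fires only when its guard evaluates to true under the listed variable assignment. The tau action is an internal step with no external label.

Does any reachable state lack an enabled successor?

Reach set: {0,5}
  0: b→5  [1 exit(s)]
  5: a→5  [1 exit(s)]

Answer: DEADLOCK-FREE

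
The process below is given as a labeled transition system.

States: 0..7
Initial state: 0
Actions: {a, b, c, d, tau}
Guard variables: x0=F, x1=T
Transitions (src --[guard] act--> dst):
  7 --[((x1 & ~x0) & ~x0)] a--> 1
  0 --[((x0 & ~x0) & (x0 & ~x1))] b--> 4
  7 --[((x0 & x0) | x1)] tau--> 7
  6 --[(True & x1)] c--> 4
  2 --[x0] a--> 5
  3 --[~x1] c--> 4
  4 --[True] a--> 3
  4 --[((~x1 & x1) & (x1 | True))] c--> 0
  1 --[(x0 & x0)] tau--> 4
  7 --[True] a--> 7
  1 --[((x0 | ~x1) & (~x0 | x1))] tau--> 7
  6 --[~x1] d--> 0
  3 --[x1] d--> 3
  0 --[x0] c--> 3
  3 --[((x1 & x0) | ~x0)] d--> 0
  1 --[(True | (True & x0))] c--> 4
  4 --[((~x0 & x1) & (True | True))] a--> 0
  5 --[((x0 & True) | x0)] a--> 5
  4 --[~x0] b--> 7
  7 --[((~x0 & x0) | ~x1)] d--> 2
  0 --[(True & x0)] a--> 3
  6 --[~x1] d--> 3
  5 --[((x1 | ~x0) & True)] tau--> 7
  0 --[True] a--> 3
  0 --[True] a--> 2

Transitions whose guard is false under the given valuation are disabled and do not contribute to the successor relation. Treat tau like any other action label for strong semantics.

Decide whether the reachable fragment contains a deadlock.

Answer: DEADLOCK at state 2

Analysis:
Reach set: {0,2,3}
  0: a→2  a→3  [deg 2]
  2: ∅  [deadlock]
  3: d→0  d→3  [deg 2]
Path to 2: a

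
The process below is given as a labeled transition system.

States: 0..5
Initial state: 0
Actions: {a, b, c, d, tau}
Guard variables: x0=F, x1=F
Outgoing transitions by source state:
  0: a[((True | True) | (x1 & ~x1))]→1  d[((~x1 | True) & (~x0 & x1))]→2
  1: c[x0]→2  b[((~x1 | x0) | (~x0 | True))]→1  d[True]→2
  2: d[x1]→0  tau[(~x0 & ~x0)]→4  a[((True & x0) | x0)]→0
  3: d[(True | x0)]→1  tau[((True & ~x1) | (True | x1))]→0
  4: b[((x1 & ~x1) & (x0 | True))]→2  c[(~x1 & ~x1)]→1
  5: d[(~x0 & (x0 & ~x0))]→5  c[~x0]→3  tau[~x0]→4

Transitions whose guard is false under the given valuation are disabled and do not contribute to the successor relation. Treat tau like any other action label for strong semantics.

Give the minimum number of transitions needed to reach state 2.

Layered search for 2:
  depth 0: {0}
  depth 1: {1}
  depth 2: {2}
depth(2)=2, e.g. a·d

Answer: 2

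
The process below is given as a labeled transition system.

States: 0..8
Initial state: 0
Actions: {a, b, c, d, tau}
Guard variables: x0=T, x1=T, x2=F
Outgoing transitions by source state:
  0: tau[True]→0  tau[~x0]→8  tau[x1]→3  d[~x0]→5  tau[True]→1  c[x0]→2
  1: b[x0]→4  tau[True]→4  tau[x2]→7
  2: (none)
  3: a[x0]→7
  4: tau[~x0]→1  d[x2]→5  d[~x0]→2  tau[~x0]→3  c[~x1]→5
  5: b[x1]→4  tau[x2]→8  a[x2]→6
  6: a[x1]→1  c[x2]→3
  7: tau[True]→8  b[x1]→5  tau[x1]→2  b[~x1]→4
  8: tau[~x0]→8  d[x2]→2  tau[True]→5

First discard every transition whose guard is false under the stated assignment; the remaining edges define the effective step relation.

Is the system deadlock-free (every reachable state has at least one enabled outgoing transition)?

R = {0,1,2,3,4,5,7,8}
  0: c→2  tau→0  tau→1  tau→3  [4 exit(s)]
  1: b→4  tau→4  [2 exit(s)]
  2: ∅  [no exit]
  3: a→7  [1 exit(s)]
  4: ∅  [no exit]
  5: b→4  [1 exit(s)]
  7: b→5  tau→2  tau→8  [3 exit(s)]
  8: tau→5  [1 exit(s)]
Path to 2: c

Answer: DEADLOCK at state 2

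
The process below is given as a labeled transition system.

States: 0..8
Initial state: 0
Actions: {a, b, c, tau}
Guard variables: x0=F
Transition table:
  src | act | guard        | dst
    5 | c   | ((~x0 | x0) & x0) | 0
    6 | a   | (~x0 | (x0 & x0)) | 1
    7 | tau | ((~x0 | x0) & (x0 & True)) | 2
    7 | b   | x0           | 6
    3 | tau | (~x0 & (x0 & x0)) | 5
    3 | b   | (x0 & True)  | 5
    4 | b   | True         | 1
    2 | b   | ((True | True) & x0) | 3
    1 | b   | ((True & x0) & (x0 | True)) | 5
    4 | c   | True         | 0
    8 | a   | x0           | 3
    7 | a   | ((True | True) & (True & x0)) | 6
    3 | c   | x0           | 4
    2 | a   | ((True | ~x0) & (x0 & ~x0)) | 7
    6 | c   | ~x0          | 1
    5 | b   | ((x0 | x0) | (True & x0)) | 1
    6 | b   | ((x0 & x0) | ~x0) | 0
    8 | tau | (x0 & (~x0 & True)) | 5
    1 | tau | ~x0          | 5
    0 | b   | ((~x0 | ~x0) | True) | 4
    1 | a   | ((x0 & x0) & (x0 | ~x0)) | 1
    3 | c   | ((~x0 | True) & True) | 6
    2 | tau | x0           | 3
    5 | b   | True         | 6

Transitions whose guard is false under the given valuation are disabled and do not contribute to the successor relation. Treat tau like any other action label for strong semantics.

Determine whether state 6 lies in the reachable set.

Answer: REACHABLE

Trace:
9 transition(s) survive guard evaluation.
L0 = {0}
L1 = {4}  now seen {0,4}
L2 = {1}  now seen {0,1,4}
L3 = {5}  now seen {0,1,4,5}
L4 = {6}  now seen {0,1,4,5,6}
R = {0,1,4,5,6}
witness 6: b·b·tau·b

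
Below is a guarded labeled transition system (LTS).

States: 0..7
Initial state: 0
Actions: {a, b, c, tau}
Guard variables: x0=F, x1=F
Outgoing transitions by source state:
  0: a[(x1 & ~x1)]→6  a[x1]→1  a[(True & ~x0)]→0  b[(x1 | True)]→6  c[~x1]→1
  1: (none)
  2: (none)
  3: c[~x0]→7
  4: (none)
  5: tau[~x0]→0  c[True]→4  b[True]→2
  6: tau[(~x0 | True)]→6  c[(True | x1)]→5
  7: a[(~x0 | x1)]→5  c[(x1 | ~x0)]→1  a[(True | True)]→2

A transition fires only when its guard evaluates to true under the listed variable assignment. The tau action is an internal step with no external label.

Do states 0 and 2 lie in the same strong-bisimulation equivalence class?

Answer: NOT BISIMILAR

Analysis:
Bisimulation quotient by refinement:
  π0 = {{0,1,2,3,4,5,6,7}}
  π1 = {{0},{1,2,4},{3},{5},{6},{7}}
6 equivalence class(es) (converged in 2)
[0]={0}  [2]={1,2,4}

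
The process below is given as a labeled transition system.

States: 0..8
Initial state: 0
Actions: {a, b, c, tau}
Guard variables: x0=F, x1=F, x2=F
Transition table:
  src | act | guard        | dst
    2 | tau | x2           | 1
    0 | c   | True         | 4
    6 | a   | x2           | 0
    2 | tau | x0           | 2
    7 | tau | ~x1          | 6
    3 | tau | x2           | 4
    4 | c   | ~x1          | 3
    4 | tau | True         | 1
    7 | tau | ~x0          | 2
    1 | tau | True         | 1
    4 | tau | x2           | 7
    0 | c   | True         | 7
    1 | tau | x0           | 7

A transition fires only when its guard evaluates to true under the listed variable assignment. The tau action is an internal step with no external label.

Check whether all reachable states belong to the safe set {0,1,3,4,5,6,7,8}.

Answer: INVARIANT VIOLATED at state 2

Trace:
Allowed set {0,1,3,4,5,6,7,8}
Reachable = {0,1,2,3,4,6,7}
  0: ok
  1: ok
  2: outside
  3: ok
  4: ok
  6: ok
  7: ok
witness against invariant: c·tau → 2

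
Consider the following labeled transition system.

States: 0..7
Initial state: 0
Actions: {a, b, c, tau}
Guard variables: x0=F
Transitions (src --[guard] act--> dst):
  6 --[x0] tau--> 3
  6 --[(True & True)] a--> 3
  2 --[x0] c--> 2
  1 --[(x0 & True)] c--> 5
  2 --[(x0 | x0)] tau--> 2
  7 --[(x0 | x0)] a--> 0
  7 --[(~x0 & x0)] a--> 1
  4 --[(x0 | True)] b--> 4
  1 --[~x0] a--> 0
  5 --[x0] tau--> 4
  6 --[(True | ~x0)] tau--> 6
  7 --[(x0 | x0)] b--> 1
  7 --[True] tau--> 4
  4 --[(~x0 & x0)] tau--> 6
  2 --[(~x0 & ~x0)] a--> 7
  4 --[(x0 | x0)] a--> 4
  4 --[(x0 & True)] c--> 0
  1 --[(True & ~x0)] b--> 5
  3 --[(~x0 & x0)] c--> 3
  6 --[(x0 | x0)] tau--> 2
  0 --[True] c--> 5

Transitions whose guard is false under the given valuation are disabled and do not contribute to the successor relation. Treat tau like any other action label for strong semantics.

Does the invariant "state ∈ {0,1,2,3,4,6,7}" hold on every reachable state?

Answer: INVARIANT VIOLATED at state 5

Working:
Inv-set: {0,1,2,3,4,6,7}
Reach set: {0,5}
  0: ✓
  5: VIOLATES
counterexample path to 5: c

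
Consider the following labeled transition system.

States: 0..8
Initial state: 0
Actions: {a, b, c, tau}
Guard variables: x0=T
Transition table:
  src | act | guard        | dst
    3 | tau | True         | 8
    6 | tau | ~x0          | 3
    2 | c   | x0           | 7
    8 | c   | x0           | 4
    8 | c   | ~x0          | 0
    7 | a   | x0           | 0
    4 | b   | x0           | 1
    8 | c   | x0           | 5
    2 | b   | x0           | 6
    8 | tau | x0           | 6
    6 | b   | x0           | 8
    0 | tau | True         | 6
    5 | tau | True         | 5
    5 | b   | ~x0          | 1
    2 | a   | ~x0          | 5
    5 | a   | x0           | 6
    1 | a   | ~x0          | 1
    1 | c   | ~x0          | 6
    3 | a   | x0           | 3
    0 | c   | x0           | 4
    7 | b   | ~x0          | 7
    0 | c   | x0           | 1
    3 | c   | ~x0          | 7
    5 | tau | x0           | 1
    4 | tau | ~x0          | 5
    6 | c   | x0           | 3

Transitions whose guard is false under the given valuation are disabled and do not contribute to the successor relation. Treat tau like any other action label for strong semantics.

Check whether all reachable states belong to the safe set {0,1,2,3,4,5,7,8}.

Inv-set: {0,1,2,3,4,5,7,8}
Reachable = {0,1,3,4,5,6,8}
  0: safe
  1: safe
  3: safe
  4: safe
  5: safe
  6: ✗ unsafe
  8: safe
reach 6 via tau — violates

Answer: INVARIANT VIOLATED at state 6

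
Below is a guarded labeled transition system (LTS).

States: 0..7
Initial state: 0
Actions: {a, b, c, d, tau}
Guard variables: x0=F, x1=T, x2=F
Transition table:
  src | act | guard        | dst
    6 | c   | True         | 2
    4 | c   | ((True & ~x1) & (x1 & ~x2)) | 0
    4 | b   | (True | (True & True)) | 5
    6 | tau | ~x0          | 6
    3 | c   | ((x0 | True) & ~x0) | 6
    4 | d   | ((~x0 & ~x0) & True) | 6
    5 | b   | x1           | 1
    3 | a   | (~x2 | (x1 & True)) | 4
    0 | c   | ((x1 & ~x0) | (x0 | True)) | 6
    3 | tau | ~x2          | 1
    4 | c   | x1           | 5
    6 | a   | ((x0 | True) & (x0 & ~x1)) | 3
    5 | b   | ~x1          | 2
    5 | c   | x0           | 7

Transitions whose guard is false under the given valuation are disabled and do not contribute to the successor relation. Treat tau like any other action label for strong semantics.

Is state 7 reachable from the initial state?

10 transition(s) survive guard evaluation.
depth 0: {0}
depth 1: {6}  total {0,6}
depth 2: {2}  total {0,2,6}
R = {0,2,6}

Answer: UNREACHABLE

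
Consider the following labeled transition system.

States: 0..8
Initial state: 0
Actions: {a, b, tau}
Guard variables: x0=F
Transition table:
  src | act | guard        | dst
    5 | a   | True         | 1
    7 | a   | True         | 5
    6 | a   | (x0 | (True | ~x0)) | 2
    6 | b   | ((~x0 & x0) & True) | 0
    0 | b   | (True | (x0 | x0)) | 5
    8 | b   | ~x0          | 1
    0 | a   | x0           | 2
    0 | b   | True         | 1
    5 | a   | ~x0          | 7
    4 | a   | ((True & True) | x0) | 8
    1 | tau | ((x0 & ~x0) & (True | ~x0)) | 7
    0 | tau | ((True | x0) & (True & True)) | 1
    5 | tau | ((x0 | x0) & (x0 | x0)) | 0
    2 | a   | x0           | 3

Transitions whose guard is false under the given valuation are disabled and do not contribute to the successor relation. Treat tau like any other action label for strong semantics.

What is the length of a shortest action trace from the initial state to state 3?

Answer: UNREACHABLE

Analysis:
BFS to 3:
  Layer 0: {0}
  Layer 1: {1,5}
  Layer 2: {7}
3 never appears.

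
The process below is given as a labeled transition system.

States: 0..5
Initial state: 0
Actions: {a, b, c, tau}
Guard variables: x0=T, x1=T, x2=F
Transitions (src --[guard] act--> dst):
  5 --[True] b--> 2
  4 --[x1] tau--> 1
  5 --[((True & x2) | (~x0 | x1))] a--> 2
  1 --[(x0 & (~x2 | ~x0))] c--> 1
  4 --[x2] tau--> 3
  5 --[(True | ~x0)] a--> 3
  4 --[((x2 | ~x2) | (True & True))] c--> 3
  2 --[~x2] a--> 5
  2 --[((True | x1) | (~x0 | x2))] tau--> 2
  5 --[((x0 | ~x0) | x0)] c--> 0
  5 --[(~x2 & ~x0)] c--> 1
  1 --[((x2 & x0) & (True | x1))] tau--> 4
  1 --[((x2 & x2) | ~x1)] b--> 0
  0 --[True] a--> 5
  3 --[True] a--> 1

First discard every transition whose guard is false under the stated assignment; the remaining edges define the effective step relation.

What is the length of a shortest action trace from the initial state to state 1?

Answer: 3

Analysis:
Layered search for 1:
  L0 = {0}
  L1 = {5}
  L2 = {2,3}
  L3 = {1}
first hit 1 at d=3 via a·a·a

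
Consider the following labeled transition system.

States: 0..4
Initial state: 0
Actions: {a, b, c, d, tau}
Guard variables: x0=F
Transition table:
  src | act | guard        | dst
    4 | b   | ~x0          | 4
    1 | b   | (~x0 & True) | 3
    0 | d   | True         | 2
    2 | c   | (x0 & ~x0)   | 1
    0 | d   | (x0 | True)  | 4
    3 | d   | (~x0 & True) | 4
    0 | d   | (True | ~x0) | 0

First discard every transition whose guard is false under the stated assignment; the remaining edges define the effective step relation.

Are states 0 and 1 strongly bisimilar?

Answer: NOT BISIMILAR

Analysis:
Refine partition for ~:
  π0 = {{0,1,2,3,4}}
  π1 = {{0,3},{1,4},{2}}
  π2 = {{0},{1},{2},{3},{4}}
5 equivalence class(es) (converged in 3)
[0]={0}  [1]={1}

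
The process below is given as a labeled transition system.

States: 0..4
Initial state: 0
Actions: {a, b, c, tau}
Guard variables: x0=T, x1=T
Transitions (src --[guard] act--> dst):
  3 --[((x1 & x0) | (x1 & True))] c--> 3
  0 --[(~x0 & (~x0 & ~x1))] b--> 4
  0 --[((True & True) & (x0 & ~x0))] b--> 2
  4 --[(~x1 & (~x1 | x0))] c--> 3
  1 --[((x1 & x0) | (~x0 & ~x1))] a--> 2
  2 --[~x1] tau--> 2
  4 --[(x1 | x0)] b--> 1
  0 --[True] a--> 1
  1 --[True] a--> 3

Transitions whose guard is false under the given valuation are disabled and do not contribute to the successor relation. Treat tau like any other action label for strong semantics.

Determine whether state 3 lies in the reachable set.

5 transition(s) survive guard evaluation.
depth 0: {0}
depth 1: {1}  cumulative {0,1}
depth 2: {2,3}  cumulative {0,1,2,3}
R = {0,1,2,3}
witness 3: a·a

Answer: REACHABLE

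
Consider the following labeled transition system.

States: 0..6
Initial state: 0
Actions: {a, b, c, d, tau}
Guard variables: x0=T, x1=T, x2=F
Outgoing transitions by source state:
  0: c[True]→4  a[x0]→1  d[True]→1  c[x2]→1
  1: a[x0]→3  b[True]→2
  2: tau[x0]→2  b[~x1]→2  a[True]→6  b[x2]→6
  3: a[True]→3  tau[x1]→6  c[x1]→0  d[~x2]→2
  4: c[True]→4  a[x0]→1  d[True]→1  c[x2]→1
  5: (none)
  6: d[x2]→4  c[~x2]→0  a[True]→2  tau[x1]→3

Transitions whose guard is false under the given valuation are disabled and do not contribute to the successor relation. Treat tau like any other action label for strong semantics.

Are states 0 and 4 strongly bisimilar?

Refine partition for ~:
  P[0] = {{0,1,2,3,4,5,6}}
  P[1] = {{0,4},{1},{2},{3},{5},{6}}
6 equivalence class(es) (converged in 2)
[0]={0,4}  [4]={0,4}

Answer: BISIMILAR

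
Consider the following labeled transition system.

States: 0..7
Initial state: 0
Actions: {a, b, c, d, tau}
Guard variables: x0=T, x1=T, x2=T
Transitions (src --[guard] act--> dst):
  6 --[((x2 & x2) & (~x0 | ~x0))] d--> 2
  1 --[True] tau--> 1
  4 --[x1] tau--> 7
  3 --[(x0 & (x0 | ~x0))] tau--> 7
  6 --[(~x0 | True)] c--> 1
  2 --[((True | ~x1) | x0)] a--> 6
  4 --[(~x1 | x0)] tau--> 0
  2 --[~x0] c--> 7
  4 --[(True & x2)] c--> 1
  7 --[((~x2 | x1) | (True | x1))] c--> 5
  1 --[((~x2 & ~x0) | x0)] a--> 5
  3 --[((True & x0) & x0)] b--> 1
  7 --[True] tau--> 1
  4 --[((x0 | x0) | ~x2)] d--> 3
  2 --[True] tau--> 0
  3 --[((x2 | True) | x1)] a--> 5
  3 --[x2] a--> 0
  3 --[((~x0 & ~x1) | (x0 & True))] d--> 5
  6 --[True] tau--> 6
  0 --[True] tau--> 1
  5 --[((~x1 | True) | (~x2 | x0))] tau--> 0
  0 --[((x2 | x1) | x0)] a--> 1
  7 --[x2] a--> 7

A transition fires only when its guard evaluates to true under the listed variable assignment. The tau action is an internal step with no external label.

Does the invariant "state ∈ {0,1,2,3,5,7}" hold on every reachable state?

Allowed set {0,1,2,3,5,7}
R = {0,1,5}
  0: ok
  1: ok
  5: ok

Answer: INVARIANT HOLDS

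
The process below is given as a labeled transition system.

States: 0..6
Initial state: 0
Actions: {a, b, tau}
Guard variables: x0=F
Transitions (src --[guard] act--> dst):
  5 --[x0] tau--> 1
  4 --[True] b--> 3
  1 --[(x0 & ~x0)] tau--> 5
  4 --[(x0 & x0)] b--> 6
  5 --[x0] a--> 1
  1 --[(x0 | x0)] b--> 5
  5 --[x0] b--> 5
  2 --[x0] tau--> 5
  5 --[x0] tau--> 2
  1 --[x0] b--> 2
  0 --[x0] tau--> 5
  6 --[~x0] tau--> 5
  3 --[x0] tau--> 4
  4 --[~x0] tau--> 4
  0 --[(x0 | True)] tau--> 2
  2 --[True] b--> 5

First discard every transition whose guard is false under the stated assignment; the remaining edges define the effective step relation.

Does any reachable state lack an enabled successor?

Answer: DEADLOCK at state 5

Working:
Reach set: {0,2,5}
  0: tau→2  [deg 1]
  2: b→5  [deg 1]
  5: ∅  [STUCK]
witness 5: tau·b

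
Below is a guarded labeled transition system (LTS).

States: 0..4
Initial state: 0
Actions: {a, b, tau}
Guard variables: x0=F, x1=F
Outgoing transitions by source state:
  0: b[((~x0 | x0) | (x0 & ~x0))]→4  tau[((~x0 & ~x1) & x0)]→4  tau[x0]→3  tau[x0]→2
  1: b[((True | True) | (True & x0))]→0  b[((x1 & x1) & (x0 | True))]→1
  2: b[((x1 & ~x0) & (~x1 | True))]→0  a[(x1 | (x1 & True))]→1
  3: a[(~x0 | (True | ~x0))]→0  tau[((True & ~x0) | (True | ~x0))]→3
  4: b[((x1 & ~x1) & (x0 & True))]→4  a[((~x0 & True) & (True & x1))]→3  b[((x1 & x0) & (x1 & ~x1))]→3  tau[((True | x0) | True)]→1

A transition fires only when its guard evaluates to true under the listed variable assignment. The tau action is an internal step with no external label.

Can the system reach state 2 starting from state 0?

5 transition(s) survive guard evaluation.
L0 = {0}
L1 = {4}  cumulative {0,4}
L2 = {1}  cumulative {0,1,4}
Reachable = {0,1,4}

Answer: UNREACHABLE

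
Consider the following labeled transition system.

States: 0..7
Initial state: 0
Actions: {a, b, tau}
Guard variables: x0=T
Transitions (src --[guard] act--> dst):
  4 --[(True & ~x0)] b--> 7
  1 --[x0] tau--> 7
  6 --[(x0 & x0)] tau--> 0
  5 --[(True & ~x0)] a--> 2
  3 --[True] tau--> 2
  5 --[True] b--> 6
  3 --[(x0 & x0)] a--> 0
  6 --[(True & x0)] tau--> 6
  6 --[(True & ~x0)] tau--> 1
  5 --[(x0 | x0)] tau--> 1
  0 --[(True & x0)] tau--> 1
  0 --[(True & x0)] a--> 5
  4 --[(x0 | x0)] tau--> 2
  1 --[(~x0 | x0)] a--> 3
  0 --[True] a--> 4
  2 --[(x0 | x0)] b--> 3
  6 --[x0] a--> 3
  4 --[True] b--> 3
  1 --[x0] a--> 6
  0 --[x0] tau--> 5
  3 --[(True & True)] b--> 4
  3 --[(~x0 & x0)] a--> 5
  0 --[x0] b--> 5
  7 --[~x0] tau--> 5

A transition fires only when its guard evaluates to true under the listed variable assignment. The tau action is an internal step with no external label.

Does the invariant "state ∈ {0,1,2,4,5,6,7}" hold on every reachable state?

Answer: INVARIANT VIOLATED at state 3

Analysis:
Safe = {0,1,2,4,5,6,7}
Reachable = {0,1,2,3,4,5,6,7}
  0: ok
  1: ok
  2: ok
  3: outside
  4: ok
  5: ok
  6: ok
  7: ok
counterexample path to 3: tau·a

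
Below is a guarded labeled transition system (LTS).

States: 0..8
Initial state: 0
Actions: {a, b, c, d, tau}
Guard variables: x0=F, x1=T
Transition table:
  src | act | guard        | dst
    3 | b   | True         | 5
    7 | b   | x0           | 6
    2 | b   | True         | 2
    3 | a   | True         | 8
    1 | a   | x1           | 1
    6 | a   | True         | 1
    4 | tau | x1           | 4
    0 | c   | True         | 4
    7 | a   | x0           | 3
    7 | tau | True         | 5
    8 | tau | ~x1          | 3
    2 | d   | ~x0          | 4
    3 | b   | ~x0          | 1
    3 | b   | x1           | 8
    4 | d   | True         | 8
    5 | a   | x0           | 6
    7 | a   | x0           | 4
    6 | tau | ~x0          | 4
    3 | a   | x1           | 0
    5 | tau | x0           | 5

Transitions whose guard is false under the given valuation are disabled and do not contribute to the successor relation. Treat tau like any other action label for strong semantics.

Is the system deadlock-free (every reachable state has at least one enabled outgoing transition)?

Answer: DEADLOCK at state 8

Working:
Reachable = {0,4,8}
  0: c→4  [1 out]
  4: d→8  tau→4  [2 out]
  8: ∅  [STUCK]
trace reaching 8: c·d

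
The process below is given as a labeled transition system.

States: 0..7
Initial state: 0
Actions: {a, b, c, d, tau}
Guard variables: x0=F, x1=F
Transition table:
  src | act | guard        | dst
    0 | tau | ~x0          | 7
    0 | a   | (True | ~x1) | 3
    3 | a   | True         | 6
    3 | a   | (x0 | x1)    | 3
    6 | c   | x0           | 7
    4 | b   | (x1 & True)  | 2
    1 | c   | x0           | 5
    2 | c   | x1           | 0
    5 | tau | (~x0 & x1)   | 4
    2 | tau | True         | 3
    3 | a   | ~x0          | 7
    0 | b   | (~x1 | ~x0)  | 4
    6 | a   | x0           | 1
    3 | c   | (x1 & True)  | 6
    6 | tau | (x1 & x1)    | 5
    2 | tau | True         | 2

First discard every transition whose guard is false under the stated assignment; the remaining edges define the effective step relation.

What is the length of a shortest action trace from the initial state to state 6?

Breadth-first toward 6:
  L0 = {0}
  L1 = {3,4,7}
  L2 = {6}
6 enters at depth 2; path a·a

Answer: 2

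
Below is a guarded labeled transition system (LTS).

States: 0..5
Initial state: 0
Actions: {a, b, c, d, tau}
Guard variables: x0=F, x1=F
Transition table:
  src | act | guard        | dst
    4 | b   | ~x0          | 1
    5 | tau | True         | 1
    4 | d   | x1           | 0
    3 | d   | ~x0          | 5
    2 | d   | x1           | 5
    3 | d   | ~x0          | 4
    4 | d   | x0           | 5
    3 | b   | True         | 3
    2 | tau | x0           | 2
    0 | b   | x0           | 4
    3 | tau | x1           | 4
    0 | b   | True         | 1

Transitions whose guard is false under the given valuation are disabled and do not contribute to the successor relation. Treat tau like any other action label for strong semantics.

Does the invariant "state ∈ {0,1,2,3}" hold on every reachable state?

Inv-set: {0,1,2,3}
Reachable = {0,1}
  0: safe
  1: safe

Answer: INVARIANT HOLDS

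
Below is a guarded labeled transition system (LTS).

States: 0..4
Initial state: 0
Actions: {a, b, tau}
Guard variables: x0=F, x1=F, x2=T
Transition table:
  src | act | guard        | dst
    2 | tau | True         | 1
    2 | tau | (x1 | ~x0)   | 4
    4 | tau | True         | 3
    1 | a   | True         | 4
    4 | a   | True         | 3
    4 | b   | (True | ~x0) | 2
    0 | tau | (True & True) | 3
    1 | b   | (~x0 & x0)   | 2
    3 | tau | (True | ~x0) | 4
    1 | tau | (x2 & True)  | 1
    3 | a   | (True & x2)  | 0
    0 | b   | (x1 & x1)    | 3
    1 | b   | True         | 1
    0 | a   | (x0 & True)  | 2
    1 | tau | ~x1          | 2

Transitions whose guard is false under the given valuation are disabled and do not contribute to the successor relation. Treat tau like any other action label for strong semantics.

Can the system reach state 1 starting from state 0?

Answer: REACHABLE

Analysis:
Guard filter leaves 12 enabled edge(s).
L0 = {0}
L1 = {3}  cumulative {0,3}
L2 = {4}  cumulative {0,3,4}
L3 = {2}  cumulative {0,2,3,4}
L4 = {1}  cumulative {0,1,2,3,4}
Reachable = {0,1,2,3,4}
Path to 1: tau·tau·b·tau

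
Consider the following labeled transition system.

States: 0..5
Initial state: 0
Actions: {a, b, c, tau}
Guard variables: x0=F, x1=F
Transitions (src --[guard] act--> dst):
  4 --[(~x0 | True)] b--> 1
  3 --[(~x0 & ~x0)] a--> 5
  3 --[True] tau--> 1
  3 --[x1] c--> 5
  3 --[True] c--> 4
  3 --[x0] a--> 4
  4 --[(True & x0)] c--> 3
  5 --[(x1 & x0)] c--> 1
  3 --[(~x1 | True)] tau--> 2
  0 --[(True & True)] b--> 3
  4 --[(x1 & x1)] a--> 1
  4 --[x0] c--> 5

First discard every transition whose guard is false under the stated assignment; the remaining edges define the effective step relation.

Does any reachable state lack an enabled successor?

Reachable = {0,1,2,3,4,5}
  0: b→3  [deg 1]
  1: ∅  [STUCK]
  2: ∅  [STUCK]
  3: a→5  c→4  tau→1  tau→2  [deg 4]
  4: b→1  [deg 1]
  5: ∅  [STUCK]
trace reaching 1: b·tau

Answer: DEADLOCK at state 1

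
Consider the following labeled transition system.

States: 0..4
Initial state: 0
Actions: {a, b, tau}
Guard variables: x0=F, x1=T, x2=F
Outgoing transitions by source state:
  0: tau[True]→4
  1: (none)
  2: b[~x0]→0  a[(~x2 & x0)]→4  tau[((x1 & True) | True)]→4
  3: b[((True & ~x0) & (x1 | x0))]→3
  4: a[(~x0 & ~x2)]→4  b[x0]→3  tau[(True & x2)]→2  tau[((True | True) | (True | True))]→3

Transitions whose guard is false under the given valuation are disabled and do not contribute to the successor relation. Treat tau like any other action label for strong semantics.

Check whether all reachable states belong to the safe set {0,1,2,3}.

Answer: INVARIANT VIOLATED at state 4

Analysis:
Allowed set {0,1,2,3}
Reach set: {0,3,4}
  0: safe
  3: safe
  4: ✗ unsafe
counterexample path to 4: tau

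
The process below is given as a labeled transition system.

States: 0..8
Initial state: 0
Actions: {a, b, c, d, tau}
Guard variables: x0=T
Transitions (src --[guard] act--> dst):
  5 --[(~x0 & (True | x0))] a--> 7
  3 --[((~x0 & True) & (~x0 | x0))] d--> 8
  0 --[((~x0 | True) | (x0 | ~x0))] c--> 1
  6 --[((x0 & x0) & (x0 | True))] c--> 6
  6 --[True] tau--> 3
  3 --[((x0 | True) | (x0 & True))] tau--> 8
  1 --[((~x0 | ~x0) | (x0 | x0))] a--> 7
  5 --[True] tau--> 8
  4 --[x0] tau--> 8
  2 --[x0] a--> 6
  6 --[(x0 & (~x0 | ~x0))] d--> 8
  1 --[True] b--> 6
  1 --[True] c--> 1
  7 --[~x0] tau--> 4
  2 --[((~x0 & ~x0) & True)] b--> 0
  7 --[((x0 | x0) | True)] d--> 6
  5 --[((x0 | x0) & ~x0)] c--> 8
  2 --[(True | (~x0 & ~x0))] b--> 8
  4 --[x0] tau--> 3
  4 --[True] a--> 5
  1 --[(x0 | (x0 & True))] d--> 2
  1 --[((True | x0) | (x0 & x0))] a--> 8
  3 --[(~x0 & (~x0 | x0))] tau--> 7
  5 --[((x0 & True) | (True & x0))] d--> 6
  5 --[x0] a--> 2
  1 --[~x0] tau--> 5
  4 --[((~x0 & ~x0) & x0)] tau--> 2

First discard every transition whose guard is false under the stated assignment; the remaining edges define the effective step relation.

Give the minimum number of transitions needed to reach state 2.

Answer: 2

Working:
Breadth-first toward 2:
  L0 = {0}
  L1 = {1}
  L2 = {2,6,7,8}
depth(2)=2, e.g. c·d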